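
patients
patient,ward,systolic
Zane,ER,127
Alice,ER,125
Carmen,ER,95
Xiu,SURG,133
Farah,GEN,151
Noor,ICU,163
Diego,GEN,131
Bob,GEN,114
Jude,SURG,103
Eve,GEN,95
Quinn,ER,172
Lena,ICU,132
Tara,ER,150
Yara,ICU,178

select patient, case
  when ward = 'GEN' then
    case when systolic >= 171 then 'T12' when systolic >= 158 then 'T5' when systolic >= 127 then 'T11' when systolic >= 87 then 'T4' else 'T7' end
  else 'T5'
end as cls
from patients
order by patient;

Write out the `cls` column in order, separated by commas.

patient=Alice: ward='ER' → outer ELSE → T5
patient=Bob: ward='GEN' → inner[systolic >= 87] → T4
patient=Carmen: ward='ER' → outer ELSE → T5
patient=Diego: ward='GEN' → inner[systolic >= 127] → T11
patient=Eve: ward='GEN' → inner[systolic >= 87] → T4
patient=Farah: ward='GEN' → inner[systolic >= 127] → T11
patient=Jude: ward='SURG' → outer ELSE → T5
patient=Lena: ward='ICU' → outer ELSE → T5
patient=Noor: ward='ICU' → outer ELSE → T5
patient=Quinn: ward='ER' → outer ELSE → T5
patient=Tara: ward='ER' → outer ELSE → T5
patient=Xiu: ward='SURG' → outer ELSE → T5
patient=Yara: ward='ICU' → outer ELSE → T5
patient=Zane: ward='ER' → outer ELSE → T5

T5, T4, T5, T11, T4, T11, T5, T5, T5, T5, T5, T5, T5, T5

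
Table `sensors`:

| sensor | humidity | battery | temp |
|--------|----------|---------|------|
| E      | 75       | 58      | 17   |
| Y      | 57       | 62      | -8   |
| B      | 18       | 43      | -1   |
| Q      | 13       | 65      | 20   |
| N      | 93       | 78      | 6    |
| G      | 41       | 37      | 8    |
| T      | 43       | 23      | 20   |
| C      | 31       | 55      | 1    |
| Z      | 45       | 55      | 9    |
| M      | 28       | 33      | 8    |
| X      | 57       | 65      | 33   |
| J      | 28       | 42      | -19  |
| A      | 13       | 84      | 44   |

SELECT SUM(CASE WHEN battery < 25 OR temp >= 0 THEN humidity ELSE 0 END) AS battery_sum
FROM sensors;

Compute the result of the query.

439

sensor=E: ✓ → 75
sensor=Y: ✗
sensor=B: ✗
sensor=Q: ✓ → 13
sensor=N: ✓ → 93
sensor=G: ✓ → 41
sensor=T: ✓ → 43
sensor=C: ✓ → 31
sensor=Z: ✓ → 45
sensor=M: ✓ → 28
sensor=X: ✓ → 57
sensor=J: ✗
sensor=A: ✓ → 13
battery_sum = 75 + 13 + 93 + 41 + 43 + 31 + 45 + 28 + 57 + 13 = 439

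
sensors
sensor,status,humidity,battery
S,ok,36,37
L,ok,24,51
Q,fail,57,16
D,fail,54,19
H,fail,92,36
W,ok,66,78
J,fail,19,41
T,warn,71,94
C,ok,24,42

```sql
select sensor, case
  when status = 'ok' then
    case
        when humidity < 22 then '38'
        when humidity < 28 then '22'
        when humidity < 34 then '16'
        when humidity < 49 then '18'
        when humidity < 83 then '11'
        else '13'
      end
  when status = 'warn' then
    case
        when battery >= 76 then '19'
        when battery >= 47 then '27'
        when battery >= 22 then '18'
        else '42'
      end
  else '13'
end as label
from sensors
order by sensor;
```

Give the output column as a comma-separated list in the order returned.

22, 13, 13, 13, 22, 13, 18, 19, 11

sensor=C: status='ok' → inner[humidity < 28] → 22
sensor=D: status='fail' → outer ELSE → 13
sensor=H: status='fail' → outer ELSE → 13
sensor=J: status='fail' → outer ELSE → 13
sensor=L: status='ok' → inner[humidity < 28] → 22
sensor=Q: status='fail' → outer ELSE → 13
sensor=S: status='ok' → inner[humidity < 49] → 18
sensor=T: status='warn' → inner[battery >= 76] → 19
sensor=W: status='ok' → inner[humidity < 83] → 11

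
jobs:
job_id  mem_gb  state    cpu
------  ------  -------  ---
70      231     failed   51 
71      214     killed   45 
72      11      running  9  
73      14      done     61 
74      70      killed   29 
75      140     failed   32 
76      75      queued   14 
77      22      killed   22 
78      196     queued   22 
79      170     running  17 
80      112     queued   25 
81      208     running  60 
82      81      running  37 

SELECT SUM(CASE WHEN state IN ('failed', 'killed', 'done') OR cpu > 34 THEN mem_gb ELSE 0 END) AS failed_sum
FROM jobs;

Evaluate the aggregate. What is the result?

980

job_id=70: ✓ → 231
job_id=71: ✓ → 214
job_id=72: ✗
job_id=73: ✓ → 14
job_id=74: ✓ → 70
job_id=75: ✓ → 140
job_id=76: ✗
job_id=77: ✓ → 22
job_id=78: ✗
job_id=79: ✗
job_id=80: ✗
job_id=81: ✓ → 208
job_id=82: ✓ → 81
failed_sum = 231 + 214 + 14 + 70 + 140 + 22 + 208 + 81 = 980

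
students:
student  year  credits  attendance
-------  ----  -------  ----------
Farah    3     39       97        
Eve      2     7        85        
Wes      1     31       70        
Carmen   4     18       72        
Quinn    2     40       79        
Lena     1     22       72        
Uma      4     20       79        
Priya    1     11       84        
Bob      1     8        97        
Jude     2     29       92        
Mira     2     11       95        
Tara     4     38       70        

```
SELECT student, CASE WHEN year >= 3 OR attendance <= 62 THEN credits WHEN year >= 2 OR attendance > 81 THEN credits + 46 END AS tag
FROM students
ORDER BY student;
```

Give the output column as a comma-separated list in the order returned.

student=Bob: year >= 2 OR attendance > 81 → 54
student=Carmen: year >= 3 OR attendance <= 62 → 18
student=Eve: year >= 2 OR attendance > 81 → 53
student=Farah: year >= 3 OR attendance <= 62 → 39
student=Jude: year >= 2 OR attendance > 81 → 75
student=Lena: (no match → NULL) → NULL
student=Mira: year >= 2 OR attendance > 81 → 57
student=Priya: year >= 2 OR attendance > 81 → 57
student=Quinn: year >= 2 OR attendance > 81 → 86
student=Tara: year >= 3 OR attendance <= 62 → 38
student=Uma: year >= 3 OR attendance <= 62 → 20
student=Wes: (no match → NULL) → NULL

54, 18, 53, 39, 75, NULL, 57, 57, 86, 38, 20, NULL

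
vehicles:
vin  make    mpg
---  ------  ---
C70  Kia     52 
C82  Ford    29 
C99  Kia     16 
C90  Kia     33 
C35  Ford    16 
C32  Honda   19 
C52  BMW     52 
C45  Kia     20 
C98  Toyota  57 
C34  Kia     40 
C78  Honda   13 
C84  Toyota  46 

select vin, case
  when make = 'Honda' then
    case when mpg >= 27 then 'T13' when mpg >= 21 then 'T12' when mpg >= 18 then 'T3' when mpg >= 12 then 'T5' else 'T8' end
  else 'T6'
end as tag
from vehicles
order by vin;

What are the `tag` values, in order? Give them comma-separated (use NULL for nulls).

T3, T6, T6, T6, T6, T6, T5, T6, T6, T6, T6, T6

vin=C32: make='Honda' → inner[mpg >= 18] → T3
vin=C34: make='Kia' → outer ELSE → T6
vin=C35: make='Ford' → outer ELSE → T6
vin=C45: make='Kia' → outer ELSE → T6
vin=C52: make='BMW' → outer ELSE → T6
vin=C70: make='Kia' → outer ELSE → T6
vin=C78: make='Honda' → inner[mpg >= 12] → T5
vin=C82: make='Ford' → outer ELSE → T6
vin=C84: make='Toyota' → outer ELSE → T6
vin=C90: make='Kia' → outer ELSE → T6
vin=C98: make='Toyota' → outer ELSE → T6
vin=C99: make='Kia' → outer ELSE → T6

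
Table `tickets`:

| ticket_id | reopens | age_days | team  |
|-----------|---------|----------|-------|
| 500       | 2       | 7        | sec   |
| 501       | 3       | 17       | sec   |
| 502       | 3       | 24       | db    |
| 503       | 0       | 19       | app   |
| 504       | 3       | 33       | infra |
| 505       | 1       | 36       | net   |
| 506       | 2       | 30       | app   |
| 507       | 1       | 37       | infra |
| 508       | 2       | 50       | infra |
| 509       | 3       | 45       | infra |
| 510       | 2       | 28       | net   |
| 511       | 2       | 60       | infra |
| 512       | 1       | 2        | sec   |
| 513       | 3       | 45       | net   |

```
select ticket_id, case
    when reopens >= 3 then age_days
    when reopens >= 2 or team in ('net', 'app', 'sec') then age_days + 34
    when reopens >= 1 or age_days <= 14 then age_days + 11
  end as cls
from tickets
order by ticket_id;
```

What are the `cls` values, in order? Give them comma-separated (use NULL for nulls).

ticket_id=500: reopens >= 2 or team in ('net', 'app', 'sec') → 41
ticket_id=501: reopens >= 3 → 17
ticket_id=502: reopens >= 3 → 24
ticket_id=503: reopens >= 2 or team in ('net', 'app', 'sec') → 53
ticket_id=504: reopens >= 3 → 33
ticket_id=505: reopens >= 2 or team in ('net', 'app', 'sec') → 70
ticket_id=506: reopens >= 2 or team in ('net', 'app', 'sec') → 64
ticket_id=507: reopens >= 1 or age_days <= 14 → 48
ticket_id=508: reopens >= 2 or team in ('net', 'app', 'sec') → 84
ticket_id=509: reopens >= 3 → 45
ticket_id=510: reopens >= 2 or team in ('net', 'app', 'sec') → 62
ticket_id=511: reopens >= 2 or team in ('net', 'app', 'sec') → 94
ticket_id=512: reopens >= 2 or team in ('net', 'app', 'sec') → 36
ticket_id=513: reopens >= 3 → 45

41, 17, 24, 53, 33, 70, 64, 48, 84, 45, 62, 94, 36, 45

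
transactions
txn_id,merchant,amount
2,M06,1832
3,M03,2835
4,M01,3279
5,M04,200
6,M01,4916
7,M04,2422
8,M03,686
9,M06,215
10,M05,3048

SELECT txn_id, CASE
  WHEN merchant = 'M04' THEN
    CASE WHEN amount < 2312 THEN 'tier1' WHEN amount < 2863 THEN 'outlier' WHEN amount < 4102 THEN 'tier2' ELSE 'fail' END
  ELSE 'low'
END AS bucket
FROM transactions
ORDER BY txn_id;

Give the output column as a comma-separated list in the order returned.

low, low, low, tier1, low, outlier, low, low, low

txn_id=2: merchant='M06' → outer ELSE → low
txn_id=3: merchant='M03' → outer ELSE → low
txn_id=4: merchant='M01' → outer ELSE → low
txn_id=5: merchant='M04' → inner[amount < 2312] → tier1
txn_id=6: merchant='M01' → outer ELSE → low
txn_id=7: merchant='M04' → inner[amount < 2863] → outlier
txn_id=8: merchant='M03' → outer ELSE → low
txn_id=9: merchant='M06' → outer ELSE → low
txn_id=10: merchant='M05' → outer ELSE → low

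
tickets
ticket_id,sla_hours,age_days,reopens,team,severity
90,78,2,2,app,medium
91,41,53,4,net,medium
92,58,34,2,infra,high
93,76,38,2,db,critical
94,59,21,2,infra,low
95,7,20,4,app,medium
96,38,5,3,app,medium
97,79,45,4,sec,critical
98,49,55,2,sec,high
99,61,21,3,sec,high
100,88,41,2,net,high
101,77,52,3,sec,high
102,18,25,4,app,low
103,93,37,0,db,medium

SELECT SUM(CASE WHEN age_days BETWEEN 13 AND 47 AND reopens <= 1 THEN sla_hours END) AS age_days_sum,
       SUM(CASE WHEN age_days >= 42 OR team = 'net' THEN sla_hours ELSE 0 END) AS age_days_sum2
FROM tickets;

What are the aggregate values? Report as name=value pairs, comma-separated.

age_days_sum=93, age_days_sum2=334

[age_days_sum: age_days BETWEEN 13 AND 47 AND reopens <= 1]
ticket_id=90: ✗
ticket_id=91: ✗
ticket_id=92: ✗
ticket_id=93: ✗
ticket_id=94: ✗
ticket_id=95: ✗
ticket_id=96: ✗
ticket_id=97: ✗
ticket_id=98: ✗
ticket_id=99: ✗
ticket_id=100: ✗
ticket_id=101: ✗
ticket_id=102: ✗
ticket_id=103: ✓ → 93
age_days_sum = 93
—
[age_days_sum2: age_days >= 42 OR team = 'net']
ticket_id=90: ✗
ticket_id=91: ✓ → 41
ticket_id=92: ✗
ticket_id=93: ✗
ticket_id=94: ✗
ticket_id=95: ✗
ticket_id=96: ✗
ticket_id=97: ✓ → 79
ticket_id=98: ✓ → 49
ticket_id=99: ✗
ticket_id=100: ✓ → 88
ticket_id=101: ✓ → 77
ticket_id=102: ✗
ticket_id=103: ✗
age_days_sum2 = 41 + 79 + 49 + 88 + 77 = 334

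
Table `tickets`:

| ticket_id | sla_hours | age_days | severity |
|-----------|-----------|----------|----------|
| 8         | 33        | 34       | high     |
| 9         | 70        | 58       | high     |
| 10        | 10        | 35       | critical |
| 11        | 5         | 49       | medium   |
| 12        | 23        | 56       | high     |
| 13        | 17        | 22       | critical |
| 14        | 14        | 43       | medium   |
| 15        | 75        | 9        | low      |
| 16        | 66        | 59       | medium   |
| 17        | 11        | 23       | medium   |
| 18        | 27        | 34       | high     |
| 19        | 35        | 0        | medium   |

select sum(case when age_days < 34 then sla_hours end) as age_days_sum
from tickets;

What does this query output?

138

ticket_id=8: ✗
ticket_id=9: ✗
ticket_id=10: ✗
ticket_id=11: ✗
ticket_id=12: ✗
ticket_id=13: ✓ → 17
ticket_id=14: ✗
ticket_id=15: ✓ → 75
ticket_id=16: ✗
ticket_id=17: ✓ → 11
ticket_id=18: ✗
ticket_id=19: ✓ → 35
age_days_sum = 17 + 75 + 11 + 35 = 138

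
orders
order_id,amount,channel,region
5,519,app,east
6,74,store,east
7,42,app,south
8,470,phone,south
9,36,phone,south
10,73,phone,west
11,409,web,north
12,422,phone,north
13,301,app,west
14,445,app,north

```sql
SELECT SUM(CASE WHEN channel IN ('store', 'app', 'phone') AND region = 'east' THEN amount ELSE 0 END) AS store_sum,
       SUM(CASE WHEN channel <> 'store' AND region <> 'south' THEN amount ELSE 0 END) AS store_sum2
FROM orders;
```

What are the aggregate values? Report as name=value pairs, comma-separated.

[store_sum: channel IN ('store', 'app', 'phone') AND region = 'east']
order_id=5: ✓ → 519
order_id=6: ✓ → 74
order_id=7: ✗
order_id=8: ✗
order_id=9: ✗
order_id=10: ✗
order_id=11: ✗
order_id=12: ✗
order_id=13: ✗
order_id=14: ✗
store_sum = 519 + 74 = 593
—
[store_sum2: channel <> 'store' AND region <> 'south']
order_id=5: ✓ → 519
order_id=6: ✗
order_id=7: ✗
order_id=8: ✗
order_id=9: ✗
order_id=10: ✓ → 73
order_id=11: ✓ → 409
order_id=12: ✓ → 422
order_id=13: ✓ → 301
order_id=14: ✓ → 445
store_sum2 = 519 + 73 + 409 + 422 + 301 + 445 = 2169

store_sum=593, store_sum2=2169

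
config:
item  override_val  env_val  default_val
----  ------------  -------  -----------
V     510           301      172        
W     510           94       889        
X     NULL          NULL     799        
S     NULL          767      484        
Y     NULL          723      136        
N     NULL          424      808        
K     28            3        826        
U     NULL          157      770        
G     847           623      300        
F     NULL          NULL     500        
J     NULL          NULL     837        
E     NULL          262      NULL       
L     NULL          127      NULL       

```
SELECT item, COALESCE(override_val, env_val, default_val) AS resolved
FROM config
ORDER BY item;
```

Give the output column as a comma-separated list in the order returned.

262, 500, 847, 837, 28, 127, 424, 767, 157, 510, 510, 799, 723

item=E: override_val=NULL, env_val=262 → 262
item=F: override_val=NULL, env_val=NULL, default_val=500 → 500
item=G: override_val=847 → 847
item=J: override_val=NULL, env_val=NULL, default_val=837 → 837
item=K: override_val=28 → 28
item=L: override_val=NULL, env_val=127 → 127
item=N: override_val=NULL, env_val=424 → 424
item=S: override_val=NULL, env_val=767 → 767
item=U: override_val=NULL, env_val=157 → 157
item=V: override_val=510 → 510
item=W: override_val=510 → 510
item=X: override_val=NULL, env_val=NULL, default_val=799 → 799
item=Y: override_val=NULL, env_val=723 → 723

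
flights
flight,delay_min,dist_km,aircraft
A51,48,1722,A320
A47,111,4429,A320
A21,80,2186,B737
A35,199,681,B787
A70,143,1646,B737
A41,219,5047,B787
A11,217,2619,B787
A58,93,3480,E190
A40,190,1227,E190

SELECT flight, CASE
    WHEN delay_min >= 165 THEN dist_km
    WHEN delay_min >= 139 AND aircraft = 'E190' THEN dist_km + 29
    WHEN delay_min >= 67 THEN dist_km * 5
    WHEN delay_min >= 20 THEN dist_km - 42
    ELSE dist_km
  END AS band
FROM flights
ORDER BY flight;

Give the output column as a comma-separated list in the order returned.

flight=A11: delay_min >= 165 → 2619
flight=A21: delay_min >= 67 → 10930
flight=A35: delay_min >= 165 → 681
flight=A40: delay_min >= 165 → 1227
flight=A41: delay_min >= 165 → 5047
flight=A47: delay_min >= 67 → 22145
flight=A51: delay_min >= 20 → 1680
flight=A58: delay_min >= 67 → 17400
flight=A70: delay_min >= 67 → 8230

2619, 10930, 681, 1227, 5047, 22145, 1680, 17400, 8230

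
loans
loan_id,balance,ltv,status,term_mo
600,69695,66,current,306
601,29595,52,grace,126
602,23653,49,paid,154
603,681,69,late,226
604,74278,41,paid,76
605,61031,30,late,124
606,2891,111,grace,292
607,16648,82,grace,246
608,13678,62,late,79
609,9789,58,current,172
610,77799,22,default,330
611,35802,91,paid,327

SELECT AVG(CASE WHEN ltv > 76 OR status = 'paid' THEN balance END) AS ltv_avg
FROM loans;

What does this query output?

loan_id=600: ✗
loan_id=601: ✗
loan_id=602: ✓ → 23653
loan_id=603: ✗
loan_id=604: ✓ → 74278
loan_id=605: ✗
loan_id=606: ✓ → 2891
loan_id=607: ✓ → 16648
loan_id=608: ✗
loan_id=609: ✗
loan_id=610: ✗
loan_id=611: ✓ → 35802
ltv_avg = (23653 + 74278 + 2891 + 16648 + 35802) / 5 = 30654.4

30654.4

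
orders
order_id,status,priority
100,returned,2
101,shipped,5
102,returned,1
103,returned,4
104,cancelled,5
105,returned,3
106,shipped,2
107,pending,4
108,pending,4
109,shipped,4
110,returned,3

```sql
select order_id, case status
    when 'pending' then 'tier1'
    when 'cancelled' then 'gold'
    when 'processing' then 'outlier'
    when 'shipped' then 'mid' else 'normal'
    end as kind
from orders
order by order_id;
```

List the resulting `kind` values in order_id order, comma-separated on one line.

normal, mid, normal, normal, gold, normal, mid, tier1, tier1, mid, normal

order_id=100: ELSE → normal
order_id=101: status='shipped' → mid
order_id=102: ELSE → normal
order_id=103: ELSE → normal
order_id=104: status='cancelled' → gold
order_id=105: ELSE → normal
order_id=106: status='shipped' → mid
order_id=107: status='pending' → tier1
order_id=108: status='pending' → tier1
order_id=109: status='shipped' → mid
order_id=110: ELSE → normal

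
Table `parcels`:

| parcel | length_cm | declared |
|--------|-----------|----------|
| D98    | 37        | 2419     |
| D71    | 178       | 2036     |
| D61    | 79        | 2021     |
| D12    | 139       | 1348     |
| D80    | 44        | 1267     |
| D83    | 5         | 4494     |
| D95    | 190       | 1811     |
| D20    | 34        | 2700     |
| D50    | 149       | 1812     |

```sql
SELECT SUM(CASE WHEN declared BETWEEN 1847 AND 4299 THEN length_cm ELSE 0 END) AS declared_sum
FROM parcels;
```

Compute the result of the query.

parcel=D98: ✓ → 37
parcel=D71: ✓ → 178
parcel=D61: ✓ → 79
parcel=D12: ✗
parcel=D80: ✗
parcel=D83: ✗
parcel=D95: ✗
parcel=D20: ✓ → 34
parcel=D50: ✗
declared_sum = 37 + 178 + 79 + 34 = 328

328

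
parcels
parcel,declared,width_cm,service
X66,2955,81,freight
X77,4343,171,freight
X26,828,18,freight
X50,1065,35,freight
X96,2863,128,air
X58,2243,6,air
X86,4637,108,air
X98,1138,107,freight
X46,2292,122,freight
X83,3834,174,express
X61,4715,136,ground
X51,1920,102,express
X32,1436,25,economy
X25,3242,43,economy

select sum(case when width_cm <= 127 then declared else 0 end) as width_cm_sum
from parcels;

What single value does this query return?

21756

parcel=X66: ✓ → 2955
parcel=X77: ✗
parcel=X26: ✓ → 828
parcel=X50: ✓ → 1065
parcel=X96: ✗
parcel=X58: ✓ → 2243
parcel=X86: ✓ → 4637
parcel=X98: ✓ → 1138
parcel=X46: ✓ → 2292
parcel=X83: ✗
parcel=X61: ✗
parcel=X51: ✓ → 1920
parcel=X32: ✓ → 1436
parcel=X25: ✓ → 3242
width_cm_sum = 2955 + 828 + 1065 + 2243 + 4637 + 1138 + 2292 + 1920 + 1436 + 3242 = 21756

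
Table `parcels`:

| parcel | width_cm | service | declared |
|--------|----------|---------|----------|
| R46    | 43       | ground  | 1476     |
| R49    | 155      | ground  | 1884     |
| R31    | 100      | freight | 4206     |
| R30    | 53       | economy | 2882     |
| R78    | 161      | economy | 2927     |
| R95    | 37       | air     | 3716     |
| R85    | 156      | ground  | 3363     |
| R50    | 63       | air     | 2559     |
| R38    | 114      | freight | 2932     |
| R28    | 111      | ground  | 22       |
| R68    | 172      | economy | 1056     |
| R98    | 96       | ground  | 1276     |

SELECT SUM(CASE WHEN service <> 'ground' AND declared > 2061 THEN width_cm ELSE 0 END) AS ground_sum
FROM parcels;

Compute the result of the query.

528

parcel=R46: ✗
parcel=R49: ✗
parcel=R31: ✓ → 100
parcel=R30: ✓ → 53
parcel=R78: ✓ → 161
parcel=R95: ✓ → 37
parcel=R85: ✗
parcel=R50: ✓ → 63
parcel=R38: ✓ → 114
parcel=R28: ✗
parcel=R68: ✗
parcel=R98: ✗
ground_sum = 100 + 53 + 161 + 37 + 63 + 114 = 528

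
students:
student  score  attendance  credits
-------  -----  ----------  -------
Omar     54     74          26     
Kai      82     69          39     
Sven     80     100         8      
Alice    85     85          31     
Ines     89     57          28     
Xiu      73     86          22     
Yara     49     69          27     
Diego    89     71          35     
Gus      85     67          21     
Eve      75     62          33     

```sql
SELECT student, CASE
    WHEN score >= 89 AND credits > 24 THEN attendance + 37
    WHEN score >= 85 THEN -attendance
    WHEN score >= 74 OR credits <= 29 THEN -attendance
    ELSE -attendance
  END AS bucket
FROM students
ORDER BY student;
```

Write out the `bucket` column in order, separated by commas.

student=Alice: score >= 85 → -85
student=Diego: score >= 89 AND credits > 24 → 108
student=Eve: score >= 74 OR credits <= 29 → -62
student=Gus: score >= 85 → -67
student=Ines: score >= 89 AND credits > 24 → 94
student=Kai: score >= 74 OR credits <= 29 → -69
student=Omar: score >= 74 OR credits <= 29 → -74
student=Sven: score >= 74 OR credits <= 29 → -100
student=Xiu: score >= 74 OR credits <= 29 → -86
student=Yara: score >= 74 OR credits <= 29 → -69

-85, 108, -62, -67, 94, -69, -74, -100, -86, -69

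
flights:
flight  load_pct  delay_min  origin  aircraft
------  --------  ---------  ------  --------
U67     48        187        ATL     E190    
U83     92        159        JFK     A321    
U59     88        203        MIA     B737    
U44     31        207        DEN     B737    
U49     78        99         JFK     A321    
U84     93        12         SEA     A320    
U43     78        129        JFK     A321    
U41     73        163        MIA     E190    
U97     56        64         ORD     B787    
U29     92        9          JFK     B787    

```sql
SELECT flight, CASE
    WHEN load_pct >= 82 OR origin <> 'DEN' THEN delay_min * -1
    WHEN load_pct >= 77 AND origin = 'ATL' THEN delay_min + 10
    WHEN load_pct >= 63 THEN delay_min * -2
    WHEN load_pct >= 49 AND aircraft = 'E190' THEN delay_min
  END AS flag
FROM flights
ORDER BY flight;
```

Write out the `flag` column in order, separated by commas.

flight=U29: load_pct >= 82 OR origin <> 'DEN' → -9
flight=U41: load_pct >= 82 OR origin <> 'DEN' → -163
flight=U43: load_pct >= 82 OR origin <> 'DEN' → -129
flight=U44: (no match → NULL) → NULL
flight=U49: load_pct >= 82 OR origin <> 'DEN' → -99
flight=U59: load_pct >= 82 OR origin <> 'DEN' → -203
flight=U67: load_pct >= 82 OR origin <> 'DEN' → -187
flight=U83: load_pct >= 82 OR origin <> 'DEN' → -159
flight=U84: load_pct >= 82 OR origin <> 'DEN' → -12
flight=U97: load_pct >= 82 OR origin <> 'DEN' → -64

-9, -163, -129, NULL, -99, -203, -187, -159, -12, -64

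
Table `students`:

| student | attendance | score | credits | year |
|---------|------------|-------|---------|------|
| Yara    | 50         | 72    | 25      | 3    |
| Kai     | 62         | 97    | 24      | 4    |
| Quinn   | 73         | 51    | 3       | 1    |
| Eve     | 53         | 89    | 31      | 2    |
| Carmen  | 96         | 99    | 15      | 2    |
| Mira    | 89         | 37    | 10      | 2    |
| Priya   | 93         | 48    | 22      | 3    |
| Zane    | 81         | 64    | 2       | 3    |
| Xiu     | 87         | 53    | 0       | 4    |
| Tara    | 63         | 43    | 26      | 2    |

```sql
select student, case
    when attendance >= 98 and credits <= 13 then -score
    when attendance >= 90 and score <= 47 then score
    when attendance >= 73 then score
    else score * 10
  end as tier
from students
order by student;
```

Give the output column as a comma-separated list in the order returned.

99, 890, 970, 37, 48, 51, 430, 53, 720, 64

student=Carmen: attendance >= 73 → 99
student=Eve: ELSE → 890
student=Kai: ELSE → 970
student=Mira: attendance >= 73 → 37
student=Priya: attendance >= 73 → 48
student=Quinn: attendance >= 73 → 51
student=Tara: ELSE → 430
student=Xiu: attendance >= 73 → 53
student=Yara: ELSE → 720
student=Zane: attendance >= 73 → 64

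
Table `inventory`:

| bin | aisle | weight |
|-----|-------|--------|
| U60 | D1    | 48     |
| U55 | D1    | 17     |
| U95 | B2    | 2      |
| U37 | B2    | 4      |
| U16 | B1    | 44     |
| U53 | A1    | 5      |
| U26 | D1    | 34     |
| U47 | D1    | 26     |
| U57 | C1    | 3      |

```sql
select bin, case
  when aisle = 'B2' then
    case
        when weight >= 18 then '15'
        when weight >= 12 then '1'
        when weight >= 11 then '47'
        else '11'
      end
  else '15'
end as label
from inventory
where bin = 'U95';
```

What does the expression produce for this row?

bin = U95: aisle=B2, weight=2.
aisle='B2' → inner[ELSE] → 11

11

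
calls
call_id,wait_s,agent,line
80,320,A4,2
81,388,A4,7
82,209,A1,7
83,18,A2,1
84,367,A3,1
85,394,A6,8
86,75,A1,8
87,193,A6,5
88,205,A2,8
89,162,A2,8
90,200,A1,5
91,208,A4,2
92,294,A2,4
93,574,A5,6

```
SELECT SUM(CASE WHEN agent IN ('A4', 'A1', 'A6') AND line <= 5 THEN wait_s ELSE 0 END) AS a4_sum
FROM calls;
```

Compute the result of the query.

921

call_id=80: ✓ → 320
call_id=81: ✗
call_id=82: ✗
call_id=83: ✗
call_id=84: ✗
call_id=85: ✗
call_id=86: ✗
call_id=87: ✓ → 193
call_id=88: ✗
call_id=89: ✗
call_id=90: ✓ → 200
call_id=91: ✓ → 208
call_id=92: ✗
call_id=93: ✗
a4_sum = 320 + 193 + 200 + 208 = 921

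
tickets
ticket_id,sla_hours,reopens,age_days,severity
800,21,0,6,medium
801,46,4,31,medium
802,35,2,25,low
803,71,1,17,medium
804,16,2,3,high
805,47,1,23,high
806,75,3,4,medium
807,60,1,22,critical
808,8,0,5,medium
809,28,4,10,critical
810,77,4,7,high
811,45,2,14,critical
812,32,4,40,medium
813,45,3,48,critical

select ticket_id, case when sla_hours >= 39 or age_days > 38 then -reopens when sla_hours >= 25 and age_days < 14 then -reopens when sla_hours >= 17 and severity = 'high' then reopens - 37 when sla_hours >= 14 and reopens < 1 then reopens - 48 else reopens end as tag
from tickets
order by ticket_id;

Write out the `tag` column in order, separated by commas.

-48, -4, 2, -1, 2, -1, -3, -1, 0, -4, -4, -2, -4, -3

ticket_id=800: sla_hours >= 14 and reopens < 1 → -48
ticket_id=801: sla_hours >= 39 or age_days > 38 → -4
ticket_id=802: ELSE → 2
ticket_id=803: sla_hours >= 39 or age_days > 38 → -1
ticket_id=804: ELSE → 2
ticket_id=805: sla_hours >= 39 or age_days > 38 → -1
ticket_id=806: sla_hours >= 39 or age_days > 38 → -3
ticket_id=807: sla_hours >= 39 or age_days > 38 → -1
ticket_id=808: ELSE → 0
ticket_id=809: sla_hours >= 25 and age_days < 14 → -4
ticket_id=810: sla_hours >= 39 or age_days > 38 → -4
ticket_id=811: sla_hours >= 39 or age_days > 38 → -2
ticket_id=812: sla_hours >= 39 or age_days > 38 → -4
ticket_id=813: sla_hours >= 39 or age_days > 38 → -3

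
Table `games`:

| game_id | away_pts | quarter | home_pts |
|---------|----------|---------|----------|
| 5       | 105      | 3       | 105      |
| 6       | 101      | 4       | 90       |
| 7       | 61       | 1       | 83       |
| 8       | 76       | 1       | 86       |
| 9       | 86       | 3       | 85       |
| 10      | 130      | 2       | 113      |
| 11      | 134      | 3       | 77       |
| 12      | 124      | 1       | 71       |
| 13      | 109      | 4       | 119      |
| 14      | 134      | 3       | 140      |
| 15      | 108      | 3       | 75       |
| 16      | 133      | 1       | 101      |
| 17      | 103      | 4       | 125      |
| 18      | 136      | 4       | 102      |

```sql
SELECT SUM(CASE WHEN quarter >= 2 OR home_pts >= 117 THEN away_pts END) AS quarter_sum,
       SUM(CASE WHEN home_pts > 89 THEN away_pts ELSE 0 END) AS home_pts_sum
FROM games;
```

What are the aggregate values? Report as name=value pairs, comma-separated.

[quarter_sum: quarter >= 2 OR home_pts >= 117]
game_id=5: ✓ → 105
game_id=6: ✓ → 101
game_id=7: ✗
game_id=8: ✗
game_id=9: ✓ → 86
game_id=10: ✓ → 130
game_id=11: ✓ → 134
game_id=12: ✗
game_id=13: ✓ → 109
game_id=14: ✓ → 134
game_id=15: ✓ → 108
game_id=16: ✗
game_id=17: ✓ → 103
game_id=18: ✓ → 136
quarter_sum = 105 + 101 + 86 + 130 + 134 + 109 + 134 + 108 + 103 + 136 = 1146
—
[home_pts_sum: home_pts > 89]
game_id=5: ✓ → 105
game_id=6: ✓ → 101
game_id=7: ✗
game_id=8: ✗
game_id=9: ✗
game_id=10: ✓ → 130
game_id=11: ✗
game_id=12: ✗
game_id=13: ✓ → 109
game_id=14: ✓ → 134
game_id=15: ✗
game_id=16: ✓ → 133
game_id=17: ✓ → 103
game_id=18: ✓ → 136
home_pts_sum = 105 + 101 + 130 + 109 + 134 + 133 + 103 + 136 = 951

quarter_sum=1146, home_pts_sum=951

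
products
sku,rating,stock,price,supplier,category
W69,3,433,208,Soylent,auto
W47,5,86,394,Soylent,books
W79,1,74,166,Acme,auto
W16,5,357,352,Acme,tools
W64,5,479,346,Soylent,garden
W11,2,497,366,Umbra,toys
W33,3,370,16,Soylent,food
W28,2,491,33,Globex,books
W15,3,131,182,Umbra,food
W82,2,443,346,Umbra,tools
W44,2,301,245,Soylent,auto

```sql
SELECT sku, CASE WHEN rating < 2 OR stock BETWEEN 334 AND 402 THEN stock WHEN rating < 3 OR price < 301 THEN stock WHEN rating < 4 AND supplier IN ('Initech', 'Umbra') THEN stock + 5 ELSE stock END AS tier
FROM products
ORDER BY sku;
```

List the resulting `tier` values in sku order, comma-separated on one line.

497, 131, 357, 491, 370, 301, 86, 479, 433, 74, 443

sku=W11: rating < 3 OR price < 301 → 497
sku=W15: rating < 3 OR price < 301 → 131
sku=W16: rating < 2 OR stock BETWEEN 334 AND 402 → 357
sku=W28: rating < 3 OR price < 301 → 491
sku=W33: rating < 2 OR stock BETWEEN 334 AND 402 → 370
sku=W44: rating < 3 OR price < 301 → 301
sku=W47: ELSE → 86
sku=W64: ELSE → 479
sku=W69: rating < 3 OR price < 301 → 433
sku=W79: rating < 2 OR stock BETWEEN 334 AND 402 → 74
sku=W82: rating < 3 OR price < 301 → 443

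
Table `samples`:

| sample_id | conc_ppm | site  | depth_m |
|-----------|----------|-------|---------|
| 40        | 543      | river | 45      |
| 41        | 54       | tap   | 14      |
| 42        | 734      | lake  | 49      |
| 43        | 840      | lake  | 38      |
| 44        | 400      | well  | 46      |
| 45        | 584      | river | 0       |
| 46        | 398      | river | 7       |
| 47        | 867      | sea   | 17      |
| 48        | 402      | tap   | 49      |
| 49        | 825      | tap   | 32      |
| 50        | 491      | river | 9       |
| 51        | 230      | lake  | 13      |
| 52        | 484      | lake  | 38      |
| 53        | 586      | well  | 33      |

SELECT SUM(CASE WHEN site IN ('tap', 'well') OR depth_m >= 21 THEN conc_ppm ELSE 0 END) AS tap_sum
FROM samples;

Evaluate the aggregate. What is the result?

sample_id=40: ✓ → 543
sample_id=41: ✓ → 54
sample_id=42: ✓ → 734
sample_id=43: ✓ → 840
sample_id=44: ✓ → 400
sample_id=45: ✗
sample_id=46: ✗
sample_id=47: ✗
sample_id=48: ✓ → 402
sample_id=49: ✓ → 825
sample_id=50: ✗
sample_id=51: ✗
sample_id=52: ✓ → 484
sample_id=53: ✓ → 586
tap_sum = 543 + 54 + 734 + 840 + 400 + 402 + 825 + 484 + 586 = 4868

4868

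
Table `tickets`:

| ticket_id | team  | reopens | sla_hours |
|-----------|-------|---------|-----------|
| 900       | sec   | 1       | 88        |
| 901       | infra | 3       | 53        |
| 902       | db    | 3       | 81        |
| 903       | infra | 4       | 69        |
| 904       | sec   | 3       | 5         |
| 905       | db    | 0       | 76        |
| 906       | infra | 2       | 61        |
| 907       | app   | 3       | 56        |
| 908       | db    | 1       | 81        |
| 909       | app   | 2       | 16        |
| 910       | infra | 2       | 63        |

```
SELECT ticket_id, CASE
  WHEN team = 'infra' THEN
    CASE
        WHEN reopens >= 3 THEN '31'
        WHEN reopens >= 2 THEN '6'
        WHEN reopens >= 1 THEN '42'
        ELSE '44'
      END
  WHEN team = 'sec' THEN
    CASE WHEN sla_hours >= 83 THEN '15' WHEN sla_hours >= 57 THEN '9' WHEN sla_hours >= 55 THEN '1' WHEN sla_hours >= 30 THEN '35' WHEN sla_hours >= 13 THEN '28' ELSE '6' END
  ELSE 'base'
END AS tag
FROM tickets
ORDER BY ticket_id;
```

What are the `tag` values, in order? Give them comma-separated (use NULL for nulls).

15, 31, base, 31, 6, base, 6, base, base, base, 6

ticket_id=900: team='sec' → inner[sla_hours >= 83] → 15
ticket_id=901: team='infra' → inner[reopens >= 3] → 31
ticket_id=902: team='db' → outer ELSE → base
ticket_id=903: team='infra' → inner[reopens >= 3] → 31
ticket_id=904: team='sec' → inner[ELSE] → 6
ticket_id=905: team='db' → outer ELSE → base
ticket_id=906: team='infra' → inner[reopens >= 2] → 6
ticket_id=907: team='app' → outer ELSE → base
ticket_id=908: team='db' → outer ELSE → base
ticket_id=909: team='app' → outer ELSE → base
ticket_id=910: team='infra' → inner[reopens >= 2] → 6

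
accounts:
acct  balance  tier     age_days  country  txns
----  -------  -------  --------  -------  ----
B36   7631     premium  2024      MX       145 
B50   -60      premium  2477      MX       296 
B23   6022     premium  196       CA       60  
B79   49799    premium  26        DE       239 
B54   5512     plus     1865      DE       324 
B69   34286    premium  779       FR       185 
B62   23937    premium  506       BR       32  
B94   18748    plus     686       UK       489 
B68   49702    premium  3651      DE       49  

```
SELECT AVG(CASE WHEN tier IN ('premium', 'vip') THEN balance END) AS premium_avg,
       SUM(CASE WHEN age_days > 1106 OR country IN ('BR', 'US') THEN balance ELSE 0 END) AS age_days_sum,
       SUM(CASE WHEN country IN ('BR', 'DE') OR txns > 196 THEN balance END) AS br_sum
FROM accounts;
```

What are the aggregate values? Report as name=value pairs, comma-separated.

[premium_avg: tier IN ('premium', 'vip')]
acct=B36: ✓ → 7631
acct=B50: ✓ → -60
acct=B23: ✓ → 6022
acct=B79: ✓ → 49799
acct=B54: ✗
acct=B69: ✓ → 34286
acct=B62: ✓ → 23937
acct=B94: ✗
acct=B68: ✓ → 49702
premium_avg = (7631 + -60 + 6022 + 49799 + 34286 + 23937 + 49702) / 7 = 24473.8571428571
—
[age_days_sum: age_days > 1106 OR country IN ('BR', 'US')]
acct=B36: ✓ → 7631
acct=B50: ✓ → -60
acct=B23: ✗
acct=B79: ✗
acct=B54: ✓ → 5512
acct=B69: ✗
acct=B62: ✓ → 23937
acct=B94: ✗
acct=B68: ✓ → 49702
age_days_sum = 7631 + -60 + 5512 + 23937 + 49702 = 86722
—
[br_sum: country IN ('BR', 'DE') OR txns > 196]
acct=B36: ✗
acct=B50: ✓ → -60
acct=B23: ✗
acct=B79: ✓ → 49799
acct=B54: ✓ → 5512
acct=B69: ✗
acct=B62: ✓ → 23937
acct=B94: ✓ → 18748
acct=B68: ✓ → 49702
br_sum = -60 + 49799 + 5512 + 23937 + 18748 + 49702 = 147638

premium_avg=24473.8571428571, age_days_sum=86722, br_sum=147638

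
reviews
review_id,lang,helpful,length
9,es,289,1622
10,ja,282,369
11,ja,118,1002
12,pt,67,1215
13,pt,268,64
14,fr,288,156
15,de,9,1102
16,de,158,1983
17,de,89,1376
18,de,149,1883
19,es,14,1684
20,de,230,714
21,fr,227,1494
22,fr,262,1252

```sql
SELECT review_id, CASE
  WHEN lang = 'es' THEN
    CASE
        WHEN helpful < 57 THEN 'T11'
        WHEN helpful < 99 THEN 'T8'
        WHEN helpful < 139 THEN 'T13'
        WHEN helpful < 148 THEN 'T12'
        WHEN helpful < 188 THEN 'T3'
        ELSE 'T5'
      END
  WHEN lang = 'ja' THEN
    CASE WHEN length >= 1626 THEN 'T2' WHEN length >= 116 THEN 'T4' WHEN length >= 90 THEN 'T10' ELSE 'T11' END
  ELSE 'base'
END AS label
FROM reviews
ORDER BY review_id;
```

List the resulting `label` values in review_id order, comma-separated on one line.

T5, T4, T4, base, base, base, base, base, base, base, T11, base, base, base

review_id=9: lang='es' → inner[ELSE] → T5
review_id=10: lang='ja' → inner[length >= 116] → T4
review_id=11: lang='ja' → inner[length >= 116] → T4
review_id=12: lang='pt' → outer ELSE → base
review_id=13: lang='pt' → outer ELSE → base
review_id=14: lang='fr' → outer ELSE → base
review_id=15: lang='de' → outer ELSE → base
review_id=16: lang='de' → outer ELSE → base
review_id=17: lang='de' → outer ELSE → base
review_id=18: lang='de' → outer ELSE → base
review_id=19: lang='es' → inner[helpful < 57] → T11
review_id=20: lang='de' → outer ELSE → base
review_id=21: lang='fr' → outer ELSE → base
review_id=22: lang='fr' → outer ELSE → base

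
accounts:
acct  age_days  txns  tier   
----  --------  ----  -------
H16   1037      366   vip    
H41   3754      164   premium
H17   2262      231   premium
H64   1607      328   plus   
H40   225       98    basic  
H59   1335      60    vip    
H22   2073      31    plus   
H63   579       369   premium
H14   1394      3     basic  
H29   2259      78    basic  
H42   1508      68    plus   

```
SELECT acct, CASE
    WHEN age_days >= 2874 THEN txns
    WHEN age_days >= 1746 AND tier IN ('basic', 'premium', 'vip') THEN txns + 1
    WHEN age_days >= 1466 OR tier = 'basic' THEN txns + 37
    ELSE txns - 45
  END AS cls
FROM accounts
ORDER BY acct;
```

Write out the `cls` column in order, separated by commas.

acct=H14: age_days >= 1466 OR tier = 'basic' → 40
acct=H16: ELSE → 321
acct=H17: age_days >= 1746 AND tier IN ('basic', 'premium', 'vip') → 232
acct=H22: age_days >= 1466 OR tier = 'basic' → 68
acct=H29: age_days >= 1746 AND tier IN ('basic', 'premium', 'vip') → 79
acct=H40: age_days >= 1466 OR tier = 'basic' → 135
acct=H41: age_days >= 2874 → 164
acct=H42: age_days >= 1466 OR tier = 'basic' → 105
acct=H59: ELSE → 15
acct=H63: ELSE → 324
acct=H64: age_days >= 1466 OR tier = 'basic' → 365

40, 321, 232, 68, 79, 135, 164, 105, 15, 324, 365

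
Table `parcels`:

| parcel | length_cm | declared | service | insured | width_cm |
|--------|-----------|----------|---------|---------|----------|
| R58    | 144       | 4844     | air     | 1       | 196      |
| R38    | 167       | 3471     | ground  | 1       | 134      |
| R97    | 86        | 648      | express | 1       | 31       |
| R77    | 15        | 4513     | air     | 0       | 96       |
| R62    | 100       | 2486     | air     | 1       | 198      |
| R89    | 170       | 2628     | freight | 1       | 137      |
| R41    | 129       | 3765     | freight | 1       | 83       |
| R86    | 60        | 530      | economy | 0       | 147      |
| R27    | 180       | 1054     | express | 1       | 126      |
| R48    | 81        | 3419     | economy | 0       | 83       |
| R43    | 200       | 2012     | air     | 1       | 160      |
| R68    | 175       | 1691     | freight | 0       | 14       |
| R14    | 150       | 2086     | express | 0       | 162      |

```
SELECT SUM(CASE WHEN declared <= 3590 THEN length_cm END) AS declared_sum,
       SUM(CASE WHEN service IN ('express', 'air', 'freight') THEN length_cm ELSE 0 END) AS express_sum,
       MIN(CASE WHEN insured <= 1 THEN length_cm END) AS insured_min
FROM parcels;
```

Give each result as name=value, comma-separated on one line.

declared_sum=1369, express_sum=1349, insured_min=15

[declared_sum: declared <= 3590]
parcel=R58: ✗
parcel=R38: ✓ → 167
parcel=R97: ✓ → 86
parcel=R77: ✗
parcel=R62: ✓ → 100
parcel=R89: ✓ → 170
parcel=R41: ✗
parcel=R86: ✓ → 60
parcel=R27: ✓ → 180
parcel=R48: ✓ → 81
parcel=R43: ✓ → 200
parcel=R68: ✓ → 175
parcel=R14: ✓ → 150
declared_sum = 167 + 86 + 100 + 170 + 60 + 180 + 81 + 200 + 175 + 150 = 1369
—
[express_sum: service IN ('express', 'air', 'freight')]
parcel=R58: ✓ → 144
parcel=R38: ✗
parcel=R97: ✓ → 86
parcel=R77: ✓ → 15
parcel=R62: ✓ → 100
parcel=R89: ✓ → 170
parcel=R41: ✓ → 129
parcel=R86: ✗
parcel=R27: ✓ → 180
parcel=R48: ✗
parcel=R43: ✓ → 200
parcel=R68: ✓ → 175
parcel=R14: ✓ → 150
express_sum = 144 + 86 + 15 + 100 + 170 + 129 + 180 + 200 + 175 + 150 = 1349
—
[insured_min: insured <= 1]
parcel=R58: ✓ → 144
parcel=R38: ✓ → 167
parcel=R97: ✓ → 86
parcel=R77: ✓ → 15
parcel=R62: ✓ → 100
parcel=R89: ✓ → 170
parcel=R41: ✓ → 129
parcel=R86: ✓ → 60
parcel=R27: ✓ → 180
parcel=R48: ✓ → 81
parcel=R43: ✓ → 200
parcel=R68: ✓ → 175
parcel=R14: ✓ → 150
insured_min = MIN(144, 167, 86, 15, 100, 170, 129, 60, 180, 81, 200, 175, 150) = 15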